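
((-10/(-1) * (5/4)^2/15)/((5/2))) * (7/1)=35/12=2.92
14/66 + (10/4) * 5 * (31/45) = 1747/198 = 8.82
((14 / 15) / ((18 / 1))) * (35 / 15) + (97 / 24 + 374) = 1225247 / 3240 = 378.16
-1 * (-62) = 62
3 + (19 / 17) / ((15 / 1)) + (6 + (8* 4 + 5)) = 11749 / 255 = 46.07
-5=-5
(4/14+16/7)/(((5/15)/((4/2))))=108/7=15.43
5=5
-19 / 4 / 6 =-19 / 24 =-0.79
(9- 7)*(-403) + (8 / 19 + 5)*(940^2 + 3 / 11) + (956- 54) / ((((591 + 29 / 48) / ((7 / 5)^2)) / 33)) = 710614525763963 / 148374325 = 4789336.20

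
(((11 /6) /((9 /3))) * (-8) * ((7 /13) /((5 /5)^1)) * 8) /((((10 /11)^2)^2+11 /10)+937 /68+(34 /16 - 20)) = 24531288320 /2693774889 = 9.11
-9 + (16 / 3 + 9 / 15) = -46 / 15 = -3.07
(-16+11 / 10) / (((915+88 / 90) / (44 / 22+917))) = -1232379 / 82438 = -14.95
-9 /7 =-1.29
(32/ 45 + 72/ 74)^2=7862416/ 2772225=2.84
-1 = -1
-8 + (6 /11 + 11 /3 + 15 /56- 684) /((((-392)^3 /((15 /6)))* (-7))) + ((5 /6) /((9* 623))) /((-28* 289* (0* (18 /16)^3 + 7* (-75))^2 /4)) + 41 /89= -3059876022914629238081 /405855172147848192000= -7.54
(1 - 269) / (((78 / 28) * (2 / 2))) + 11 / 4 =-14579 / 156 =-93.46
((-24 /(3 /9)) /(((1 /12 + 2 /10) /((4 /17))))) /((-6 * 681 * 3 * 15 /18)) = 384 /65603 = 0.01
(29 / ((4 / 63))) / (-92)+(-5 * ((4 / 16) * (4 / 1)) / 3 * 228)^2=53137373 / 368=144395.04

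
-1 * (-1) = 1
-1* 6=-6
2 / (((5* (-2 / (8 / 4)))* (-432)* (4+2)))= 0.00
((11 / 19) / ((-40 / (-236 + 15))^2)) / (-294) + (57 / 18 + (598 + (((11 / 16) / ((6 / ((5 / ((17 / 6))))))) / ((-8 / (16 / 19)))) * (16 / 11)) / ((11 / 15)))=1368016146863 / 1671331200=818.52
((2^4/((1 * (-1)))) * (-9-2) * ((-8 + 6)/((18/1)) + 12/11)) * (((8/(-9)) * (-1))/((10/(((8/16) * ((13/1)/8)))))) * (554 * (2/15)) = 5588752/6075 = 919.96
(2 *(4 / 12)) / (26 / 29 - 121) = -0.01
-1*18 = -18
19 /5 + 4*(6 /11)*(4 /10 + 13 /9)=1291 /165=7.82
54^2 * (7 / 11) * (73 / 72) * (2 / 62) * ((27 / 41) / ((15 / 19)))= 7077861 / 139810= 50.62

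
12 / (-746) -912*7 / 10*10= -2381238 / 373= -6384.02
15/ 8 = 1.88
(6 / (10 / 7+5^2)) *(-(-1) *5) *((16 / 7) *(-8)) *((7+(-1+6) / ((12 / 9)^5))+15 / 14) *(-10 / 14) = 995415 / 7252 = 137.26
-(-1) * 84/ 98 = 6/ 7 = 0.86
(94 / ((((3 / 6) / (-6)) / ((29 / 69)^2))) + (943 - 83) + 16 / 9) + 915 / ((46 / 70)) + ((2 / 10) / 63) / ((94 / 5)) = 6437511287 / 3132738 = 2054.92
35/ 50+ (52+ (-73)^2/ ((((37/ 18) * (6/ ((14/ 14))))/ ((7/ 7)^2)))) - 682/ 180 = 800852/ 1665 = 480.99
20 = 20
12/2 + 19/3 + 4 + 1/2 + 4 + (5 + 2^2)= 29.83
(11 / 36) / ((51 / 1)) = 11 / 1836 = 0.01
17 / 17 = 1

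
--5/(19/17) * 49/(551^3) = 4165/3178398869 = 0.00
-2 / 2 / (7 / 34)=-34 / 7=-4.86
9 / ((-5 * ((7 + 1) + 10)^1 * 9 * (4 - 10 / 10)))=-1 / 270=-0.00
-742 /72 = -371 /36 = -10.31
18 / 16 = 9 / 8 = 1.12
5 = 5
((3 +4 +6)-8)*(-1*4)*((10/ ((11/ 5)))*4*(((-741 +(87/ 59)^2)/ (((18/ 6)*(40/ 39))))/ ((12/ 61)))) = 16995655300/ 38291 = 443855.09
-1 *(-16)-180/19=124/19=6.53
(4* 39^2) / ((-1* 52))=-117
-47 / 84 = -0.56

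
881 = 881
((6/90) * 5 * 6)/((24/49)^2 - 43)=-4802/102667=-0.05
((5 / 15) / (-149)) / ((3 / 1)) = -1 / 1341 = -0.00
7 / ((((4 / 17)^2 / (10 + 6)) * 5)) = 2023 / 5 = 404.60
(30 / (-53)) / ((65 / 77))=-462 / 689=-0.67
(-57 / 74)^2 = 3249 / 5476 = 0.59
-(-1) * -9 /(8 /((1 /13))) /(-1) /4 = 9 /416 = 0.02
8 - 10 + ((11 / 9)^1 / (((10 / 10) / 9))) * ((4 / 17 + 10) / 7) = 1676 / 119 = 14.08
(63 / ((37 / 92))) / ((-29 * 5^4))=-0.01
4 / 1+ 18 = 22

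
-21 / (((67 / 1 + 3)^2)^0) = -21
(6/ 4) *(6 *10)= 90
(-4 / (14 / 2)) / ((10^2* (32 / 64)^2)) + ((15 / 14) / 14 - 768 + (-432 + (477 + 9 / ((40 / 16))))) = -3524797 / 4900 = -719.35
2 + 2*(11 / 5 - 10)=-68 / 5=-13.60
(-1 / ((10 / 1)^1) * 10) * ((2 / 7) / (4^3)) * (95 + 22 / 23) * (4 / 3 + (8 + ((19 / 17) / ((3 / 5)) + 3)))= -6.08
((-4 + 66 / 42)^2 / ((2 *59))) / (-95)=-289 / 549290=-0.00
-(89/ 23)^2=-7921/ 529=-14.97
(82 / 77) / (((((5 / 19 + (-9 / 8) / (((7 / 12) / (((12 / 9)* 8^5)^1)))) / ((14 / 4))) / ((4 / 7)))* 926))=-1558 / 57075320753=-0.00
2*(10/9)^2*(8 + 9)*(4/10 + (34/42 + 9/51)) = 98960/1701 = 58.18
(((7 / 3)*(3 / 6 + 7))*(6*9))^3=843908625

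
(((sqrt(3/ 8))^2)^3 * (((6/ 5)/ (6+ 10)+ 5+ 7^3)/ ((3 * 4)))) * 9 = 13.77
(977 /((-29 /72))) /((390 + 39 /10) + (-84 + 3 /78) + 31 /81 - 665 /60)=-1481444640 /182756521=-8.11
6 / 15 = 2 / 5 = 0.40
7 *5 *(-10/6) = -175/3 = -58.33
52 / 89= 0.58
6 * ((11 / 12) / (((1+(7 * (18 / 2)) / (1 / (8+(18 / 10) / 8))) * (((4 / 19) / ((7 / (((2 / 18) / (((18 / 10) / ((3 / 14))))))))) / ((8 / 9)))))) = 25872 / 1093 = 23.67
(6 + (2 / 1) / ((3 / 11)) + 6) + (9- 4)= 73 / 3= 24.33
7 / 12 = 0.58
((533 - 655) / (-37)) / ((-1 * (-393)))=122 / 14541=0.01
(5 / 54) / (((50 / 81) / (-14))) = -21 / 10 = -2.10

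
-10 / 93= -0.11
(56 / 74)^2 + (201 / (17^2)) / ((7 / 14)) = 776914 / 395641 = 1.96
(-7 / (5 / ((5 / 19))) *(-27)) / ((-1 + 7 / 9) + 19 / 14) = 23814 / 2717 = 8.76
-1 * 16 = -16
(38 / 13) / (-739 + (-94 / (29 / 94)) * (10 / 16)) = -2204 / 700791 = -0.00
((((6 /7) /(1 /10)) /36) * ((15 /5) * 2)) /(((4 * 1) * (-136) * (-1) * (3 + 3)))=5 /11424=0.00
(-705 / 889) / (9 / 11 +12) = -55 / 889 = -0.06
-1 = -1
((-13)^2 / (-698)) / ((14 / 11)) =-1859 / 9772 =-0.19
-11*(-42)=462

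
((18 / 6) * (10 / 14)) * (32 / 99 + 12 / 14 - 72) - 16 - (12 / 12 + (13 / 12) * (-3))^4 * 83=-950001443 / 413952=-2294.96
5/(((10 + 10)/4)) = 1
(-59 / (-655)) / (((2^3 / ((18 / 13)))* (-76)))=-531 / 2588560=-0.00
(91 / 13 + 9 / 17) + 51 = 995 / 17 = 58.53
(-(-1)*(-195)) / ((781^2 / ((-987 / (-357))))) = -9165 / 10369337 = -0.00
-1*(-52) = 52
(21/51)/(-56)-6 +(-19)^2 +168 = 71127/136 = 522.99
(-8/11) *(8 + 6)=-112/11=-10.18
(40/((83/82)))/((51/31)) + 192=914416/4233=216.02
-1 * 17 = -17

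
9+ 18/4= 27/2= 13.50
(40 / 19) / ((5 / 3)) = 24 / 19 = 1.26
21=21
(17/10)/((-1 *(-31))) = 17/310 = 0.05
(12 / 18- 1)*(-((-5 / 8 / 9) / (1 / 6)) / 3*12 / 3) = -0.19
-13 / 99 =-0.13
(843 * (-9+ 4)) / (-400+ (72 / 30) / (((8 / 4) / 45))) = 4215 / 346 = 12.18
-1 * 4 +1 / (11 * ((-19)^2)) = -15883 / 3971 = -4.00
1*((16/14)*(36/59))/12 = 0.06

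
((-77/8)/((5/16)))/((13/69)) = -163.48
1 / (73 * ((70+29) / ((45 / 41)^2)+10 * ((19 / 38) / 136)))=30600 / 183660773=0.00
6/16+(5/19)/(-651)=37067/98952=0.37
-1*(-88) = 88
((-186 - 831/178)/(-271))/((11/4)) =67878/265309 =0.26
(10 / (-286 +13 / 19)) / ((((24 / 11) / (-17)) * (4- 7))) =-17765 / 195156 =-0.09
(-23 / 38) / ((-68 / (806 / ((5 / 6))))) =8.61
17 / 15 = 1.13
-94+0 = -94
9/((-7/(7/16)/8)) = -9/2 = -4.50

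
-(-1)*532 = 532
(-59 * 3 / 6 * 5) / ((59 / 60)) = -150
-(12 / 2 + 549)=-555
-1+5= 4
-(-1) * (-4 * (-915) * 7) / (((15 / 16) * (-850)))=-13664 / 425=-32.15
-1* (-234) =234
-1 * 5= -5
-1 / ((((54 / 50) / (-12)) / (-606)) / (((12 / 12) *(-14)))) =282800 / 3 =94266.67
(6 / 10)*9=27 / 5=5.40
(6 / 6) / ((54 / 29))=29 / 54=0.54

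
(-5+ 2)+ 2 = -1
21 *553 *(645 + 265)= 10567830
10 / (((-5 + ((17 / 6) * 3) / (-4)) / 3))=-80 / 19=-4.21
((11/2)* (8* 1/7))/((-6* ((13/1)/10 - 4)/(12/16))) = 55/189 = 0.29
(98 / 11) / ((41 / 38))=3724 / 451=8.26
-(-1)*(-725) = -725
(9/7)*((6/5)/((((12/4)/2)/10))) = 72/7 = 10.29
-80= -80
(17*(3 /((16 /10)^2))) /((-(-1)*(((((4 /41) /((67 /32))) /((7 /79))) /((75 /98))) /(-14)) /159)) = -41766418125 /647168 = -64537.21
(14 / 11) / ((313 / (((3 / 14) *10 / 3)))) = 10 / 3443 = 0.00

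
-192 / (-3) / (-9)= -64 / 9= -7.11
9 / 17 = 0.53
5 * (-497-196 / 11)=-28315 / 11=-2574.09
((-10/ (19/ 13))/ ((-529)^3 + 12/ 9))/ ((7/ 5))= 1950/ 59066319179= 0.00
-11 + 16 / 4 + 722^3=376367041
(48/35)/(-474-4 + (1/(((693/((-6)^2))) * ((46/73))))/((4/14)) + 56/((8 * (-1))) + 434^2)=0.00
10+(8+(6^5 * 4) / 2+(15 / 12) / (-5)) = 62279 / 4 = 15569.75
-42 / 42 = -1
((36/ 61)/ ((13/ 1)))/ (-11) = -36/ 8723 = -0.00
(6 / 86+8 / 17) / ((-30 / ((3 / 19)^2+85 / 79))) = -15698 / 791673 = -0.02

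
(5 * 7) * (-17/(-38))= 15.66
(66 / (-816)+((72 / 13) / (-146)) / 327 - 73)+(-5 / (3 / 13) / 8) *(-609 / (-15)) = -965622347 / 5275491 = -183.04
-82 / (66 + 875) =-82 / 941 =-0.09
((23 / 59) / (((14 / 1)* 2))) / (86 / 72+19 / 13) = 2691 / 513359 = 0.01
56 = 56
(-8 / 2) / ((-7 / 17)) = 68 / 7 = 9.71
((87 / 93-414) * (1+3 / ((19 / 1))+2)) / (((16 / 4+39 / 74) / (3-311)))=3502218720 / 39463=88746.90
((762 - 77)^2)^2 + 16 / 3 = 660516301891 / 3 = 220172100630.33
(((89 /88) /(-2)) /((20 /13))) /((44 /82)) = -47437 /77440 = -0.61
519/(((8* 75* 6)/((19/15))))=3287/18000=0.18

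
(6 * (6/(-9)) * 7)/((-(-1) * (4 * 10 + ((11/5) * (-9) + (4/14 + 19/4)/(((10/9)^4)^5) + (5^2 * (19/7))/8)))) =-78400000000000000000000/82024230829727026960941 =-0.96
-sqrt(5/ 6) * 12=-2 * sqrt(30)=-10.95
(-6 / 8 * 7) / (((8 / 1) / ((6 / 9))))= -7 / 16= -0.44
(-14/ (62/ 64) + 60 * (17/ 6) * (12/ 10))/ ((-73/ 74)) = -434824/ 2263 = -192.14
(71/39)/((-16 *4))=-71/2496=-0.03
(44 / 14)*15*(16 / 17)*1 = 5280 / 119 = 44.37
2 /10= 0.20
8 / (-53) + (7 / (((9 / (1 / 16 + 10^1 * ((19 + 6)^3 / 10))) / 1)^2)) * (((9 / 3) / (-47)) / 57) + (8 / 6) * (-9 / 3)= -23191759294931 / 981414144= -23630.96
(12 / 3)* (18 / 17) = 72 / 17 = 4.24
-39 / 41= -0.95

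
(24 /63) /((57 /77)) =0.51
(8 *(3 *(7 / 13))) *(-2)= -336 / 13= -25.85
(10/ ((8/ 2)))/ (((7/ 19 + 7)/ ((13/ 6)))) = 0.74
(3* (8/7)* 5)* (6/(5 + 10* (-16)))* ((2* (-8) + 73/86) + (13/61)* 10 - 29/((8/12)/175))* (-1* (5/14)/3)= -2400208680/3984337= -602.41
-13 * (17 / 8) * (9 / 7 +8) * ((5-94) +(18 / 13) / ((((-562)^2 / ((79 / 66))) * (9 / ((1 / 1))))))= 13325459851925 / 583679712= 22830.09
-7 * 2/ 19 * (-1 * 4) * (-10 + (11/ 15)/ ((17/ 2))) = -141568/ 4845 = -29.22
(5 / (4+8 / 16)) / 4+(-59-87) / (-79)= 3023 / 1422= 2.13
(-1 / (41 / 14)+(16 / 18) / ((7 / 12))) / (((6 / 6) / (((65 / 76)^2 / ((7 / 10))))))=10752625 / 8702988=1.24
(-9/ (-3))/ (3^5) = 1/ 81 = 0.01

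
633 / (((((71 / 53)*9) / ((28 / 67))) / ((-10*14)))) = -43837360 / 14271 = -3071.78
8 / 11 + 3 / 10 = 113 / 110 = 1.03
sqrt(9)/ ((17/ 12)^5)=0.53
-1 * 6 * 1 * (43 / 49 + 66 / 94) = -21828 / 2303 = -9.48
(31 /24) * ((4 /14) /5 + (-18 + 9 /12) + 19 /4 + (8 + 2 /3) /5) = -13.83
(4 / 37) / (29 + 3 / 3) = 0.00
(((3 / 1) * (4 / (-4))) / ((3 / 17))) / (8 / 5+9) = -85 / 53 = -1.60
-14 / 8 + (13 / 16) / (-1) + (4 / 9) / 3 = -1043 / 432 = -2.41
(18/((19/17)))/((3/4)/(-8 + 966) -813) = -130288/6576983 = -0.02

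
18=18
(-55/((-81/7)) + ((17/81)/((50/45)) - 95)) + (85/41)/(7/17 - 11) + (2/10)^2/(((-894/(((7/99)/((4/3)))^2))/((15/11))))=-9510838243849/105378783840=-90.25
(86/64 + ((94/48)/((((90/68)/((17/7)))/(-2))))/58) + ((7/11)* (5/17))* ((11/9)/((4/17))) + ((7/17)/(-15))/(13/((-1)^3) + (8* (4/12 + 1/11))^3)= 2.19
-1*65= -65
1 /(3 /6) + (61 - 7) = 56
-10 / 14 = -5 / 7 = -0.71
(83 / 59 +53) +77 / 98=45589 / 826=55.19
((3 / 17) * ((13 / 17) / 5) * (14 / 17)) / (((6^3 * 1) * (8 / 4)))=0.00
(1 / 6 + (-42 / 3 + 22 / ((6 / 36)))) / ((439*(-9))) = -709 / 23706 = -0.03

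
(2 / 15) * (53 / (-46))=-53 / 345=-0.15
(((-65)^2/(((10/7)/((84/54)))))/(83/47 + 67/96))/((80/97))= 2263.98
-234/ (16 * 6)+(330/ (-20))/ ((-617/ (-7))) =-25911/ 9872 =-2.62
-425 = -425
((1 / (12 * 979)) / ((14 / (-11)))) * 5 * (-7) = 0.00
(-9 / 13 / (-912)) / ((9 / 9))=3 / 3952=0.00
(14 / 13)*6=84 / 13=6.46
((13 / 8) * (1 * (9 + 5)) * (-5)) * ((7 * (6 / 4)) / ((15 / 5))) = -398.12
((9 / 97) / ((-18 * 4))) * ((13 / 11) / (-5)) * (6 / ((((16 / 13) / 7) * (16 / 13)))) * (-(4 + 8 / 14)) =-6591 / 170720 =-0.04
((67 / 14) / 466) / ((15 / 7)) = 67 / 13980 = 0.00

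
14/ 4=3.50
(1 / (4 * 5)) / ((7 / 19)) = 19 / 140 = 0.14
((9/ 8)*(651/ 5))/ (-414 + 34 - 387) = -5859/ 30680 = -0.19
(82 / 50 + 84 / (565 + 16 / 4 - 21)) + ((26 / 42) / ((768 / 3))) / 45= 297183433 / 165715200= 1.79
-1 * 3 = -3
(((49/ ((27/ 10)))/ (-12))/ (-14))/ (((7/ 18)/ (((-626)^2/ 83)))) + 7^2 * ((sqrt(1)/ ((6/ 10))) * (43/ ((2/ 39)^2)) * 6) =11971689425/ 1494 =8013179.00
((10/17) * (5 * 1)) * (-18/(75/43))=-30.35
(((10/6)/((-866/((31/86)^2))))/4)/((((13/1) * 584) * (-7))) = 4805/4084607025408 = 0.00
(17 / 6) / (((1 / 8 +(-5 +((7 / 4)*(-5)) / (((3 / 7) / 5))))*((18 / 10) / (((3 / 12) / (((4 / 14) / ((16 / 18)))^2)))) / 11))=-43120 / 110079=-0.39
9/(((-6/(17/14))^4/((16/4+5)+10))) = 1586899/5531904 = 0.29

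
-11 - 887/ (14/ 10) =-644.57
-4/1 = -4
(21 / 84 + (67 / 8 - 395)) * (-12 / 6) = 772.75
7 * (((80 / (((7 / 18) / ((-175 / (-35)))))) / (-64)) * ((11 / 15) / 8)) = -165 / 16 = -10.31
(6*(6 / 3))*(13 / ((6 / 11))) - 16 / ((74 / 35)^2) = 386634 / 1369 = 282.42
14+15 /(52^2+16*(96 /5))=210859 /15056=14.00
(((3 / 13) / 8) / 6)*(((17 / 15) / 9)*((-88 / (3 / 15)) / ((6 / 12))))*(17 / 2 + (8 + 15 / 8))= -9163 / 936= -9.79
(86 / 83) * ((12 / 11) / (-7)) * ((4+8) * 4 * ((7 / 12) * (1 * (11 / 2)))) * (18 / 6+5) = -16512 / 83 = -198.94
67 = 67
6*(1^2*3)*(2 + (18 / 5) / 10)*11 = 11682 / 25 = 467.28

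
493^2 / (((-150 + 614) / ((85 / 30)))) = 142477 / 96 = 1484.14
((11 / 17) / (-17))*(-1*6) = 66 / 289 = 0.23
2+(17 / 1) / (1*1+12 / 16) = 82 / 7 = 11.71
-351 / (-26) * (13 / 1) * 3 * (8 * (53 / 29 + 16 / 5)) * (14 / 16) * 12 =32240754 / 145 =222350.03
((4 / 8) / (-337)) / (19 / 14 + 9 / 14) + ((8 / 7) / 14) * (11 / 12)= 14681 / 198156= 0.07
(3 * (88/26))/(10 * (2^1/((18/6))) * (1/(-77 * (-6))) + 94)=22869/211744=0.11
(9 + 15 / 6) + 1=25 / 2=12.50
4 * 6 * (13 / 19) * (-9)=-147.79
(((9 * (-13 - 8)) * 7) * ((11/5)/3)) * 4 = -19404/5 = -3880.80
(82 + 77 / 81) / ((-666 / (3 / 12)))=-6719 / 215784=-0.03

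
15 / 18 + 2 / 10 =31 / 30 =1.03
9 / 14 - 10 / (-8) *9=333 / 28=11.89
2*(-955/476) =-955/238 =-4.01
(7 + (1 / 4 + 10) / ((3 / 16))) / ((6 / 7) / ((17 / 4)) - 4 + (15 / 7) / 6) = -6290 / 351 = -17.92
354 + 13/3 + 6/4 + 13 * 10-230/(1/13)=-15001/6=-2500.17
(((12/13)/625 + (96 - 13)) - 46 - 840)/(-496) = 6524363/4030000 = 1.62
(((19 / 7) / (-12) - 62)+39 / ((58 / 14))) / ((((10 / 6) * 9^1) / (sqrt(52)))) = -128651 * sqrt(13) / 18270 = -25.39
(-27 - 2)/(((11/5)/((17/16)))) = -2465/176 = -14.01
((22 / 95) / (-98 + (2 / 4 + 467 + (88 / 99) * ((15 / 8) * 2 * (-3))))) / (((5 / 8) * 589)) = 352 / 201158225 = 0.00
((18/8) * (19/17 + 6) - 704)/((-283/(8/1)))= 93566/4811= 19.45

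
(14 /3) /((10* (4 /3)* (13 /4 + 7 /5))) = 0.08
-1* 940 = -940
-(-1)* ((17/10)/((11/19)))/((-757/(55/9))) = -323/13626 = -0.02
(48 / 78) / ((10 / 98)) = 6.03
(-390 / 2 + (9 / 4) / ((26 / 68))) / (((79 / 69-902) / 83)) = 28159659 / 1616134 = 17.42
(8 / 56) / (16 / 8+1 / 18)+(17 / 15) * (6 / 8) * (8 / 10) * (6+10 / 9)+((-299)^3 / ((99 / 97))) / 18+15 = -16788779715959 / 11538450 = -1455029.03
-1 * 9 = -9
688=688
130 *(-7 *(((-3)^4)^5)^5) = -468993543866130311243179628086715358158917845020910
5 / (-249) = -0.02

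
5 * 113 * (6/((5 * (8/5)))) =1695/4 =423.75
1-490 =-489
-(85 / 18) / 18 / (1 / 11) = -935 / 324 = -2.89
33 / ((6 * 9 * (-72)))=-11 / 1296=-0.01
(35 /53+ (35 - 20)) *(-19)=-15770 /53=-297.55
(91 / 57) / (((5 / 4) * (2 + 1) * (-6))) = -182 / 2565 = -0.07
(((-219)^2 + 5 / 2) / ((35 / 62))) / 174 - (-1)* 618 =6737357 / 6090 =1106.30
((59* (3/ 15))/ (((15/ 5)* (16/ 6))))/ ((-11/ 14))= -413/ 220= -1.88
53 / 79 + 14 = 1159 / 79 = 14.67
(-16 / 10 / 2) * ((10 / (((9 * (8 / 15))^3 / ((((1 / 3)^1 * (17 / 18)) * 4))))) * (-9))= 0.82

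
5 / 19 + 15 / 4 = 305 / 76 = 4.01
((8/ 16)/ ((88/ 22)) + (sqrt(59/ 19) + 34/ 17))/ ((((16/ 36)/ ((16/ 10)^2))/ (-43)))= -13158/ 25 - 6192 *sqrt(1121)/ 475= -962.78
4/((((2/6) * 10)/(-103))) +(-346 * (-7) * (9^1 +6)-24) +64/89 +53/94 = 1513563457/41830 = 36183.68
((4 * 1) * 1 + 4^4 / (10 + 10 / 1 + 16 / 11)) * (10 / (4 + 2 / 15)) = 70500 / 1829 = 38.55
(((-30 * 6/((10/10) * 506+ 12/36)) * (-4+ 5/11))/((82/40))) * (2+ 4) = 3.69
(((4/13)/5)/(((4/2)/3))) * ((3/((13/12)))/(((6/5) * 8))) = 0.03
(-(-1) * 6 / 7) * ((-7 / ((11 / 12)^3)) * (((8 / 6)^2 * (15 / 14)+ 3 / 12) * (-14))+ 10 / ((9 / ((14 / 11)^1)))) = 943144 / 3993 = 236.20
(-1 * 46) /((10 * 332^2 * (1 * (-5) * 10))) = 23 /27556000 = 0.00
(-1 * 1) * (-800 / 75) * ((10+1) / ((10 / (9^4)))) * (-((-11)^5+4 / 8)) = 61990270056 / 5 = 12398054011.20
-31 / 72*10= -155 / 36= -4.31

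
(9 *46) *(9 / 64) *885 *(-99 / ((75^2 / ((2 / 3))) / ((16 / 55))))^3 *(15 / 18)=-2084352 / 1220703125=-0.00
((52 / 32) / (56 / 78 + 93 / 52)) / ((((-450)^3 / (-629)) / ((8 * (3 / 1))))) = 6253 / 58218750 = 0.00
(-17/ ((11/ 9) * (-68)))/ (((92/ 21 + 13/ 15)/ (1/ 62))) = 945/ 1503128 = 0.00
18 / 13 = 1.38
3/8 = 0.38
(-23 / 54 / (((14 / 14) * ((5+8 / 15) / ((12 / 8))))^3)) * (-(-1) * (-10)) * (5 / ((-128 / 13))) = -25228125 / 585509888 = -0.04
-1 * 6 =-6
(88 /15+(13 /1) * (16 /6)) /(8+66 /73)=22192 /4875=4.55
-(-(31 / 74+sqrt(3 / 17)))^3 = 2034251 / 6888808+65439 * sqrt(51) / 1582564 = 0.59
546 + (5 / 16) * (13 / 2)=17537 / 32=548.03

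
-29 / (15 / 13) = -377 / 15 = -25.13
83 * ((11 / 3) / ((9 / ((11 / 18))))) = 10043 / 486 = 20.66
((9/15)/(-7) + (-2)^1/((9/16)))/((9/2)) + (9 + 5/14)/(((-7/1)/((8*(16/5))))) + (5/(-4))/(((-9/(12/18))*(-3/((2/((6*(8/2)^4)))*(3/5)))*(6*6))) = -12813226229/365783040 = -35.03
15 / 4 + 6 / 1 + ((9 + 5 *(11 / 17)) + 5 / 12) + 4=2693 / 102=26.40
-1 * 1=-1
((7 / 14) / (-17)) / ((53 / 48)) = -24 / 901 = -0.03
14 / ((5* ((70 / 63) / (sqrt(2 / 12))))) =21* sqrt(6) / 50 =1.03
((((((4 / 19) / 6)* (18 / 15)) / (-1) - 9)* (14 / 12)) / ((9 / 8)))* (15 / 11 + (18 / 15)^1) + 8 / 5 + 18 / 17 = -17092018 / 799425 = -21.38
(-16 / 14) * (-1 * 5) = 40 / 7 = 5.71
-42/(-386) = 21/193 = 0.11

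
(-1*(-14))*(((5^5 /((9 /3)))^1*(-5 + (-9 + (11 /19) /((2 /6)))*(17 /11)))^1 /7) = -21193750 /627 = -33801.83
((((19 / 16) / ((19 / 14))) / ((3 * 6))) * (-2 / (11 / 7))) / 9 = -49 / 7128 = -0.01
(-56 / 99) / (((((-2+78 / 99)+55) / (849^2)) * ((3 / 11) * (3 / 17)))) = -838692008 / 5325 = -157500.85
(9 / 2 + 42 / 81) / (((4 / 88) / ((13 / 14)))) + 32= 50849 / 378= 134.52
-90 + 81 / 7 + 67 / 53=-28628 / 371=-77.16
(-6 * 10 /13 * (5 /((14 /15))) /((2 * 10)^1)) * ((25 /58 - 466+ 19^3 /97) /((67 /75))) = 546.43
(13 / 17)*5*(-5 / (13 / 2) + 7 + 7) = 860 / 17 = 50.59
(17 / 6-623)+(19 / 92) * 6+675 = 3869 / 69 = 56.07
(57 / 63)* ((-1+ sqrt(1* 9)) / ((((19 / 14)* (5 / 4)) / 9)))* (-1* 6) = -288 / 5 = -57.60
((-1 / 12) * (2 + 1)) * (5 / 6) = -5 / 24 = -0.21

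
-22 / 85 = -0.26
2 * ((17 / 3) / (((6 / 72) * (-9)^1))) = -136 / 9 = -15.11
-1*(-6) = 6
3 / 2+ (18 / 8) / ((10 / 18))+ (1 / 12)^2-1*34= -20479 / 720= -28.44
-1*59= -59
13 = 13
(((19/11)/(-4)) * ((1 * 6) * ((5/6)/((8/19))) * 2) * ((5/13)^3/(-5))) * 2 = 45125/193336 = 0.23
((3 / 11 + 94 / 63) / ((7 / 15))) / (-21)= -6115 / 33957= -0.18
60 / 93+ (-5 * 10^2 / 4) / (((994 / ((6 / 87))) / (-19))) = 361885 / 446803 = 0.81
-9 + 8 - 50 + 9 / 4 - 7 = -223 / 4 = -55.75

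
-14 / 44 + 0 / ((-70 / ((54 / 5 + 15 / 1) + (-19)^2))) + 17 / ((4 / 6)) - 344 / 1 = -3507 / 11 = -318.82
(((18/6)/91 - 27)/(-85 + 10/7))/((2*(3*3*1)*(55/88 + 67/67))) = 3272/296595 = 0.01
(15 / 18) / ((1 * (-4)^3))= -5 / 384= -0.01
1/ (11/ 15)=15/ 11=1.36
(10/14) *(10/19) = 50/133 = 0.38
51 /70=0.73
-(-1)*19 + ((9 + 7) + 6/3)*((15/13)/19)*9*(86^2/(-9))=-1992227/247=-8065.70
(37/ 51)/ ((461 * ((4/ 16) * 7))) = 148/ 164577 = 0.00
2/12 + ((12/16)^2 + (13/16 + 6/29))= 1217/696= 1.75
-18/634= -9/317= -0.03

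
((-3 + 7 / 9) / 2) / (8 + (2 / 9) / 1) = -5 / 37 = -0.14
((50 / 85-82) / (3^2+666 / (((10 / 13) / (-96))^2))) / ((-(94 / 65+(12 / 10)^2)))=5622500 / 2067595362693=0.00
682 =682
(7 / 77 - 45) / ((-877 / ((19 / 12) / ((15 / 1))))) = 4693 / 868230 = 0.01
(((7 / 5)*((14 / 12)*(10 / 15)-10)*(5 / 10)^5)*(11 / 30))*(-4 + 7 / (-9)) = 274813 / 388800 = 0.71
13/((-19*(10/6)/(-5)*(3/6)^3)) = 312/19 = 16.42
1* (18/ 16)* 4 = 4.50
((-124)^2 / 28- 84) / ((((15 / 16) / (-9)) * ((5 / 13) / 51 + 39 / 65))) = -51809472 / 7049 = -7349.90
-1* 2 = -2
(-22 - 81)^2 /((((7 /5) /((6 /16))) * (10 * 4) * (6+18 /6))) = 10609 /1344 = 7.89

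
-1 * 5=-5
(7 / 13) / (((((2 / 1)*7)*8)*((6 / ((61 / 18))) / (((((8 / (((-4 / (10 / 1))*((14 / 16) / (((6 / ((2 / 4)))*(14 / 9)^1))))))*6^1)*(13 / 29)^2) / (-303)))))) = 31720 / 6880221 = 0.00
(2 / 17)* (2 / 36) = 1 / 153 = 0.01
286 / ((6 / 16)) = 2288 / 3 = 762.67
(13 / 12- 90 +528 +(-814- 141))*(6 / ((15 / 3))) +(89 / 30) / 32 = -594247 / 960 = -619.01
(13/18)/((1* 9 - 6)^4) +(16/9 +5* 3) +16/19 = 488353/27702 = 17.63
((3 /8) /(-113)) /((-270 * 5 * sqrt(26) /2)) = sqrt(26) /5288400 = 0.00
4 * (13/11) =52/11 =4.73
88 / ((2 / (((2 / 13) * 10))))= 880 / 13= 67.69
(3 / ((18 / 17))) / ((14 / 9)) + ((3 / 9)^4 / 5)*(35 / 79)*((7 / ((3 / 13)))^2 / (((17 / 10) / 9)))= 21778693 / 3045924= 7.15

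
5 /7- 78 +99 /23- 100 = -27850 /161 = -172.98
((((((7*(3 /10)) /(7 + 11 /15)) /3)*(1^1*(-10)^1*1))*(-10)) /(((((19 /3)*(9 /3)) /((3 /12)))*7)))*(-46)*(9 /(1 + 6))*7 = -15525 /2204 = -7.04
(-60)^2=3600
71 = 71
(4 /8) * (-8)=-4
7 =7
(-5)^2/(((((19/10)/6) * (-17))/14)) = -21000/323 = -65.02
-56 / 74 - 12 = -472 / 37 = -12.76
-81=-81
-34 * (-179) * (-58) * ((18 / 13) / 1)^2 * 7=-800576784 / 169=-4737140.73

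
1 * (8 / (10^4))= 1 / 1250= 0.00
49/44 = 1.11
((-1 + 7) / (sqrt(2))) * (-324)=-972 * sqrt(2)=-1374.62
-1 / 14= -0.07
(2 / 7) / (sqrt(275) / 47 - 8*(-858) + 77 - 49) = 30448856 / 734487302507 - 470*sqrt(11) / 734487302507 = 0.00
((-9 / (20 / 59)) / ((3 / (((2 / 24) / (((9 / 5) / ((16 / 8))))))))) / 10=-59 / 720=-0.08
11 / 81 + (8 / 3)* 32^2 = 221195 / 81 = 2730.80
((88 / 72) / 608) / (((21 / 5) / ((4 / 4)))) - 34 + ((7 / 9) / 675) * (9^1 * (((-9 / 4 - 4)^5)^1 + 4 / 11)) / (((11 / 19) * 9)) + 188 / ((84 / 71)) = 10604317210469 / 100111334400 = 105.93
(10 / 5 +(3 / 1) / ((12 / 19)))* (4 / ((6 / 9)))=81 / 2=40.50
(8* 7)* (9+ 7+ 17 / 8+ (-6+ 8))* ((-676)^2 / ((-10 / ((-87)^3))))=169568457713928 / 5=33913691542785.60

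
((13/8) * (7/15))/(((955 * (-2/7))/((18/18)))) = -637/229200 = -0.00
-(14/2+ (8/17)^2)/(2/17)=-2087/34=-61.38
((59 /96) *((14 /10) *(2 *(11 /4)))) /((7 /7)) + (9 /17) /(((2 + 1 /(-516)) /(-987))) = -4320657719 /16825920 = -256.79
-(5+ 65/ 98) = -555/ 98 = -5.66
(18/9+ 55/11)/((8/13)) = 91/8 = 11.38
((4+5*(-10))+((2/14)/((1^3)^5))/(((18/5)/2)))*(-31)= 89683/63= 1423.54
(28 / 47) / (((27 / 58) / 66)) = 84.46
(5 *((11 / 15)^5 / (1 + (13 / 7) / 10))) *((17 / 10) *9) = 19165069 / 1400625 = 13.68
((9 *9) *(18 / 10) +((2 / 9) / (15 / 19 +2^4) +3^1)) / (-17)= -2136214 / 244035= -8.75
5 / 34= 0.15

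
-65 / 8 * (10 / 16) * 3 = -975 / 64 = -15.23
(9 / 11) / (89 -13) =9 / 836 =0.01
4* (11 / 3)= 44 / 3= 14.67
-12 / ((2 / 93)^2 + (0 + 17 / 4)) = -415152 / 147049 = -2.82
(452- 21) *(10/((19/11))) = 47410/19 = 2495.26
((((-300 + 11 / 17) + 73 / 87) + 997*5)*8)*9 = 337427.00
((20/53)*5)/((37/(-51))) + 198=383178/1961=195.40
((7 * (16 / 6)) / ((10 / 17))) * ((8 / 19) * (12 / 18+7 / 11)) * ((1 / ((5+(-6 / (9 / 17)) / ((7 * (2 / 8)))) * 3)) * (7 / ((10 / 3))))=-4011728 / 485925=-8.26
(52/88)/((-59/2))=-0.02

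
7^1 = 7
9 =9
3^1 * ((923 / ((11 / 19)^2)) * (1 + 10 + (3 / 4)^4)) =2895867273 / 30976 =93487.45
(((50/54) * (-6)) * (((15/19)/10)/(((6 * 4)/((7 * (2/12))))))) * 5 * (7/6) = -6125/49248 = -0.12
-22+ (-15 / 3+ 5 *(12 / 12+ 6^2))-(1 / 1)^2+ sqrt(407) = sqrt(407)+ 157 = 177.17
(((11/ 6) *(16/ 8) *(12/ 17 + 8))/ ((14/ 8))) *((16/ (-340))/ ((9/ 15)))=-26048/ 18207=-1.43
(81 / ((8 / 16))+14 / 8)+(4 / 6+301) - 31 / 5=27553 / 60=459.22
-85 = -85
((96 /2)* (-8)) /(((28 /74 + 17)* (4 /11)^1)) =-39072 /643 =-60.77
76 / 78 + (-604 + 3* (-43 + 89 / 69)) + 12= -642392 / 897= -716.16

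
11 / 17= 0.65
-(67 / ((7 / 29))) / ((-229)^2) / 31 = -1943 / 11379697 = -0.00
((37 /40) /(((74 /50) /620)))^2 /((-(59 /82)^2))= -1009650625 /3481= -290046.14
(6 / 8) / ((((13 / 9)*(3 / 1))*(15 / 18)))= 27 / 130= 0.21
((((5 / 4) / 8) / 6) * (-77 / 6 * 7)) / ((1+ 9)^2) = -539 / 23040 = -0.02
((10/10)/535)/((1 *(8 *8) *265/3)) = 3/9073600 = 0.00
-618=-618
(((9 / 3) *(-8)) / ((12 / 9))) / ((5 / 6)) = -108 / 5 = -21.60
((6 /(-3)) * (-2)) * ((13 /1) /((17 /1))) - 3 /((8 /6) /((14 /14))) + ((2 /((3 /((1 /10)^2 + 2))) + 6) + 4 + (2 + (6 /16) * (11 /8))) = 14.66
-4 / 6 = -2 / 3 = -0.67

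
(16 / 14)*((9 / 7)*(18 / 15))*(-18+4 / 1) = -24.69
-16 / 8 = -2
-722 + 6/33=-7940/11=-721.82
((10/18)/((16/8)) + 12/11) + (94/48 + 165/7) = 26.90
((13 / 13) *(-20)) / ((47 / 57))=-1140 / 47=-24.26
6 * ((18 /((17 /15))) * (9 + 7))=25920 /17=1524.71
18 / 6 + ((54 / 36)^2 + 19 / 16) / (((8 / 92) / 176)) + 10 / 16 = 55689 / 8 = 6961.12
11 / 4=2.75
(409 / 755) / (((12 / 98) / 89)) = 1783649 / 4530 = 393.74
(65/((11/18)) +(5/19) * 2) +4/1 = 23176/209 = 110.89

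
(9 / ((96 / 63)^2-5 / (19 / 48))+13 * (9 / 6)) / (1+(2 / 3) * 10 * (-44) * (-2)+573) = 4827231 / 300789088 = 0.02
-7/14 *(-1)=1/2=0.50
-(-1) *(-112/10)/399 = -8/285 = -0.03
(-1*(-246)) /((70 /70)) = 246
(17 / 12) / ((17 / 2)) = 1 / 6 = 0.17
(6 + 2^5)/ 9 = 38/ 9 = 4.22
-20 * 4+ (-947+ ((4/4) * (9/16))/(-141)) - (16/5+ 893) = -7231247/3760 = -1923.20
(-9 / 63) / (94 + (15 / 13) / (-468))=-0.00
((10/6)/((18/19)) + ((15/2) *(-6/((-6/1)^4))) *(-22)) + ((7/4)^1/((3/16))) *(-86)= -172831/216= -800.14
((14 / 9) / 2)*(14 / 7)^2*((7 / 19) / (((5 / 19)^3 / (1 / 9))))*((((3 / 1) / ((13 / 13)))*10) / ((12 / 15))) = 262.06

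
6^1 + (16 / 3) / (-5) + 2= 104 / 15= 6.93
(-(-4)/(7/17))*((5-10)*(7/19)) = -340/19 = -17.89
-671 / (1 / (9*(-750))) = 4529250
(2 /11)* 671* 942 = 114924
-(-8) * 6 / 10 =24 / 5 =4.80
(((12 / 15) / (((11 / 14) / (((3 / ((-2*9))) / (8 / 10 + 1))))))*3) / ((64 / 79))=-553 / 1584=-0.35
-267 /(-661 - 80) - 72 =-17695 /247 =-71.64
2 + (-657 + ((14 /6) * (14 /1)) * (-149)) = -16567 /3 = -5522.33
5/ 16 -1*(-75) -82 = -107/ 16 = -6.69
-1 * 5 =-5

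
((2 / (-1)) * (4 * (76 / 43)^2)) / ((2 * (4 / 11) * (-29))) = 63536 / 53621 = 1.18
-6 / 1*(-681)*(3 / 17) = 12258 / 17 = 721.06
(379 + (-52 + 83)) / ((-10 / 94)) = -3854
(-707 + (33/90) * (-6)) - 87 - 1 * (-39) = -3786/5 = -757.20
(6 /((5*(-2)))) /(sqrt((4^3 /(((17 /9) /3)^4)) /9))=-289 /3240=-0.09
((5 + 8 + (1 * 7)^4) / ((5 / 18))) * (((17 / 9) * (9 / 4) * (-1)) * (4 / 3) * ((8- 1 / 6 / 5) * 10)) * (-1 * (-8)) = -156929312 / 5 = -31385862.40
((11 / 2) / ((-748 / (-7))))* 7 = 49 / 136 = 0.36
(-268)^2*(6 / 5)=86188.80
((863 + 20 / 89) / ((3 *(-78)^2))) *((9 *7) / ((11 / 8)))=358526 / 165451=2.17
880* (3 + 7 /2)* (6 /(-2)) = -17160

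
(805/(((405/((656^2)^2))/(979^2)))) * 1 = 28576340834697936896/81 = 352794331292567122.17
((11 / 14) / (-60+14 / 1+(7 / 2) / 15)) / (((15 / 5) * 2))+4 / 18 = 37949 / 172998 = 0.22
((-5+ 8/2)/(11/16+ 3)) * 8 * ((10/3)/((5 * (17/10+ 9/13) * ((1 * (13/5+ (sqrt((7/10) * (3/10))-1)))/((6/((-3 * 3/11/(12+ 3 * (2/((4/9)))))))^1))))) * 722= 143784509440/2587209-8986531840 * sqrt(21)/2587209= 39657.81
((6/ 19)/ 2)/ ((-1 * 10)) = -3/ 190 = -0.02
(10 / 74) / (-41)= -5 / 1517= -0.00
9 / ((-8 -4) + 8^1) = -9 / 4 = -2.25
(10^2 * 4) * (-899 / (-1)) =359600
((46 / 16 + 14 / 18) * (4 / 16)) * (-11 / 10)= -2893 / 2880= -1.00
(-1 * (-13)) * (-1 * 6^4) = -16848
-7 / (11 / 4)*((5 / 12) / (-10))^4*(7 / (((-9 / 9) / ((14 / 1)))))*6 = 343 / 76032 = 0.00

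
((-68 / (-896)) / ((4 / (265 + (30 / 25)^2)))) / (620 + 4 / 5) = 113237 / 13905920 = 0.01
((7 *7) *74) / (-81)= -3626 / 81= -44.77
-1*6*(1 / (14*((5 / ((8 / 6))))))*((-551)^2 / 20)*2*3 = -1821606 / 175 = -10409.18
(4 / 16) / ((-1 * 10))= -0.02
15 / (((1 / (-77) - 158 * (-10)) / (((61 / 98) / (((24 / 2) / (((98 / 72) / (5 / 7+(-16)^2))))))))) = 164395 / 62962912224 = 0.00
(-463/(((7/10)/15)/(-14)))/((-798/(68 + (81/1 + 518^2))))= -46730450.75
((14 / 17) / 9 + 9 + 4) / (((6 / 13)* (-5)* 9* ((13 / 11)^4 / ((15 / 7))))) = -29325923 / 42353766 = -0.69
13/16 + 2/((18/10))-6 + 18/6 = -1.08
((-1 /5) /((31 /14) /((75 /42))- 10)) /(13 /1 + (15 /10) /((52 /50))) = 260 /164469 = 0.00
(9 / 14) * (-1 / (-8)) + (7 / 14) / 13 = 173 / 1456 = 0.12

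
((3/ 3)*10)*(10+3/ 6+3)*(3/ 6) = 135/ 2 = 67.50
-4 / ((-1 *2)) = 2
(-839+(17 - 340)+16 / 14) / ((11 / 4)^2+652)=-130016 / 73871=-1.76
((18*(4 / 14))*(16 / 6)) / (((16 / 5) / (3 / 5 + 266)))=7998 / 7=1142.57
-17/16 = -1.06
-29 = -29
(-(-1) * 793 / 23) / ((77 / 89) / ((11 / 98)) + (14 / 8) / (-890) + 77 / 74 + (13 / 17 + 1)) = 3.28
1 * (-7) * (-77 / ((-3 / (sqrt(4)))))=-1078 / 3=-359.33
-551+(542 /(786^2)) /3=-510608123 /926694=-551.00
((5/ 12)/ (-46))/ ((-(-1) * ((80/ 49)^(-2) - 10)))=4000/ 4250331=0.00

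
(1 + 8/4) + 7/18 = 61/18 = 3.39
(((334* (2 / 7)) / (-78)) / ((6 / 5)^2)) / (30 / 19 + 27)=-79325 / 2668302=-0.03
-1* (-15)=15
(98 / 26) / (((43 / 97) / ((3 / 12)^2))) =4753 / 8944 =0.53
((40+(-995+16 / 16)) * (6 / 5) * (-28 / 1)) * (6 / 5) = 961632 / 25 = 38465.28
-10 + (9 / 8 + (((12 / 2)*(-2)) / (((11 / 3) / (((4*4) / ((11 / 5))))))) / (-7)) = -37097 / 6776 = -5.47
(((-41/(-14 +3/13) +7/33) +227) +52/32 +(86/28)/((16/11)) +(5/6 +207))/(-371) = -3676241/3087392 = -1.19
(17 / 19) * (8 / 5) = 136 / 95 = 1.43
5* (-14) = -70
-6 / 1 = -6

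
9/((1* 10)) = 9/10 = 0.90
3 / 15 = 1 / 5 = 0.20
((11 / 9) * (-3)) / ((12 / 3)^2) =-11 / 48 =-0.23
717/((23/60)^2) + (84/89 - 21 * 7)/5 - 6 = 1140345099/235405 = 4844.18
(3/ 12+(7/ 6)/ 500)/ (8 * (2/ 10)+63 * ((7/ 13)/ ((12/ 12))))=9841/ 1385400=0.01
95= 95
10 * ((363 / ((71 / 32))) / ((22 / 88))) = 6544.23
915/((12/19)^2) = 2293.85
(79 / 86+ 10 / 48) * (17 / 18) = 19771 / 18576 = 1.06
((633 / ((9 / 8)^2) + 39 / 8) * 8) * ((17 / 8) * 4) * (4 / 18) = 1854445 / 243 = 7631.46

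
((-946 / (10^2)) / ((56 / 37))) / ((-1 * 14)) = 17501 / 39200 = 0.45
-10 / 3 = -3.33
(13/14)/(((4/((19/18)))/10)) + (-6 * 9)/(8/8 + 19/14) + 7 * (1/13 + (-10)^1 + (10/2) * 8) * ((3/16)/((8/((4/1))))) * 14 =36882563/144144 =255.87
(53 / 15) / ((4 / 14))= 371 / 30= 12.37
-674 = -674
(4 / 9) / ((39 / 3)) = 4 / 117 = 0.03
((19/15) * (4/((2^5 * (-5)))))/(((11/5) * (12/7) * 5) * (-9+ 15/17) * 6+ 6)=0.00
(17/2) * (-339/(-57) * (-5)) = -9605/38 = -252.76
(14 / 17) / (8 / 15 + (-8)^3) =-15 / 9316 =-0.00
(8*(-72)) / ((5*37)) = -576 / 185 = -3.11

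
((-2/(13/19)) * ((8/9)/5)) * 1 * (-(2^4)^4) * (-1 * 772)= -15380512768/585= -26291474.82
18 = 18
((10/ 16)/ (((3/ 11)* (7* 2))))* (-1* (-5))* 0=0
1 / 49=0.02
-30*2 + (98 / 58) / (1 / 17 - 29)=-856913 / 14268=-60.06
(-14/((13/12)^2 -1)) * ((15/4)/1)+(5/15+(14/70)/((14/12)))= -31699/105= -301.90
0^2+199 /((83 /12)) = 2388 /83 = 28.77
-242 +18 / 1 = -224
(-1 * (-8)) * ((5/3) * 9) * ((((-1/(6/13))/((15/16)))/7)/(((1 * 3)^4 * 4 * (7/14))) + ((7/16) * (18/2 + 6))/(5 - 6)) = -2679907/3402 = -787.74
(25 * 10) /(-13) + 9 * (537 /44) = 51829 /572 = 90.61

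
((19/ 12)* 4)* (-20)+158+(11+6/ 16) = 1025/ 24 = 42.71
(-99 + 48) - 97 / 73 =-3820 / 73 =-52.33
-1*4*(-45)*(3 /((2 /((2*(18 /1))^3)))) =12597120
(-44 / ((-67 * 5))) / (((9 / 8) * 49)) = 352 / 147735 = 0.00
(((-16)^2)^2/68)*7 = 114688/17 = 6746.35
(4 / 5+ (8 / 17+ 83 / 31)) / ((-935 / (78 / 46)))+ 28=1586233183 / 56665675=27.99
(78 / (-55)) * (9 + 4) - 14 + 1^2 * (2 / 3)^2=-31.99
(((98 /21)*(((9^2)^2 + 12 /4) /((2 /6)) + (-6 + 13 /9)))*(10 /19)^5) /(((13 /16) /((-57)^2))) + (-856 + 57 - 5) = 3968773729196 /267501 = 14836481.84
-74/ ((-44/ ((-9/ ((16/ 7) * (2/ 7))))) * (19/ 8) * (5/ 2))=-16317/ 4180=-3.90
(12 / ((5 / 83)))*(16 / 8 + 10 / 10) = 2988 / 5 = 597.60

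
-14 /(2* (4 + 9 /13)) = -91 /61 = -1.49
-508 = -508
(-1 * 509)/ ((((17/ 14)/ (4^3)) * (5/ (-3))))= 1368192/ 85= 16096.38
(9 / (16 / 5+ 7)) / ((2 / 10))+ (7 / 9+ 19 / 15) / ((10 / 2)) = 18439 / 3825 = 4.82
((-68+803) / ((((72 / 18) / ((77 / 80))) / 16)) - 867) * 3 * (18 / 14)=211977 / 28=7570.61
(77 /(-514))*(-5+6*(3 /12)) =539 /1028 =0.52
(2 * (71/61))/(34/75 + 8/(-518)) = 1379175/259433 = 5.32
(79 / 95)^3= 493039 / 857375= 0.58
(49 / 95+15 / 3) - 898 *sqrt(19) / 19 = 524 / 95 - 898 *sqrt(19) / 19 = -200.50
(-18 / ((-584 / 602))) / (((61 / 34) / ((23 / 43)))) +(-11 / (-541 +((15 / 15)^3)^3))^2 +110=150017949613 / 1298494800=115.53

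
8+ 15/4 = 47/4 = 11.75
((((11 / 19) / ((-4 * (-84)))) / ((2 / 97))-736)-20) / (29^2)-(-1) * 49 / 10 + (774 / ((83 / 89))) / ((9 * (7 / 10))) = 604885782533 / 4456223520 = 135.74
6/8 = 3/4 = 0.75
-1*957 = -957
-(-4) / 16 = 1 / 4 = 0.25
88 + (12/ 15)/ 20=2201/ 25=88.04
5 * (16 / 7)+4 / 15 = 1228 / 105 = 11.70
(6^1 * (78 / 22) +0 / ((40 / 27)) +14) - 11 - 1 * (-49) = 806 / 11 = 73.27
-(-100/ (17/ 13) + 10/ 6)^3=55524368375/ 132651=418574.82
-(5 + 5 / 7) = -40 / 7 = -5.71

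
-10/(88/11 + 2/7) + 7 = 168/29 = 5.79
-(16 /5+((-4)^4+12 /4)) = -1311 /5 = -262.20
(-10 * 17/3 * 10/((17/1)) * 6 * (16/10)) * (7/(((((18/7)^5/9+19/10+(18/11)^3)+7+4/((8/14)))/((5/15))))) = -501090620800/21994481889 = -22.78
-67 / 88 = -0.76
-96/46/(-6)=8/23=0.35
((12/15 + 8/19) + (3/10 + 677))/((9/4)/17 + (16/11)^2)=530372766/1757215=301.83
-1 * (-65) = 65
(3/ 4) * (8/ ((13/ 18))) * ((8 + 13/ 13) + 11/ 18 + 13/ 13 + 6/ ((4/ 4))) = 138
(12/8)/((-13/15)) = -45/26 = -1.73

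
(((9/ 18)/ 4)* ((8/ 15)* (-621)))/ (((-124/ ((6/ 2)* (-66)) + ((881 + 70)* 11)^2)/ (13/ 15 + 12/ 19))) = -0.00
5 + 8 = 13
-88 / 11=-8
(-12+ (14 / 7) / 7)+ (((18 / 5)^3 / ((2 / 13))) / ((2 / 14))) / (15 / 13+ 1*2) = 23727146 / 35875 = 661.38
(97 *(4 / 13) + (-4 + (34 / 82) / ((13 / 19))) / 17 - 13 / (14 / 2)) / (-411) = -587532 / 8689499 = -0.07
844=844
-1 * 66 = -66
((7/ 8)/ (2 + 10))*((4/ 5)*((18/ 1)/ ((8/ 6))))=63/ 80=0.79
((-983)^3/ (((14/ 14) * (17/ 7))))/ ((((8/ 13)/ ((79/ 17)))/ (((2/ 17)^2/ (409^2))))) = -6828558543443/ 27942952802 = -244.37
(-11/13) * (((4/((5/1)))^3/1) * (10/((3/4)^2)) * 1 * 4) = -90112/2925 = -30.81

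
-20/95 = -0.21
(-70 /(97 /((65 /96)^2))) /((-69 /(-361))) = -53382875 /30841344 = -1.73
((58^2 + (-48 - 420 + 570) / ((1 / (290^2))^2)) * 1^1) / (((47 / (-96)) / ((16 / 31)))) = -1108111293487104 / 1457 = -760543097794.86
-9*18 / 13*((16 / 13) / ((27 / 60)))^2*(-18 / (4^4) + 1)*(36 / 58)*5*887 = -15199632000 / 63713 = -238564.06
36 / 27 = 4 / 3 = 1.33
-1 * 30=-30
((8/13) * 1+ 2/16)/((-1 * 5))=-77/520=-0.15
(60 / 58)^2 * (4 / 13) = 3600 / 10933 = 0.33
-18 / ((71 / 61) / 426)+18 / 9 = -6586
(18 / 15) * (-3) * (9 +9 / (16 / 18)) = -1377 / 20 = -68.85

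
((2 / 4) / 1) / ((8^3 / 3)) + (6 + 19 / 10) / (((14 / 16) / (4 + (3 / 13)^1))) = 3559697 / 93184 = 38.20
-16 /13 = -1.23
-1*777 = -777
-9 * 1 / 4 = -9 / 4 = -2.25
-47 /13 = -3.62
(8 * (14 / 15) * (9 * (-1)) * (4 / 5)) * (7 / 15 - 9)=57344 / 125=458.75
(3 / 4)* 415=1245 / 4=311.25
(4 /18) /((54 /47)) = 47 /243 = 0.19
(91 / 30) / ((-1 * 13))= -7 / 30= -0.23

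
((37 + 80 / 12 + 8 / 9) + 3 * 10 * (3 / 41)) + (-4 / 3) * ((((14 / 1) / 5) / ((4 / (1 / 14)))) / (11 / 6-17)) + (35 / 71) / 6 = 1116650681 / 23841090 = 46.84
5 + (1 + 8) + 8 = 22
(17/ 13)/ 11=17/ 143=0.12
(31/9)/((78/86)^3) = 2464717/533871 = 4.62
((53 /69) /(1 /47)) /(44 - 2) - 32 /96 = 1525 /2898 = 0.53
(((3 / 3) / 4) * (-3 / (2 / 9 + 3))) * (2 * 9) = -243 / 58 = -4.19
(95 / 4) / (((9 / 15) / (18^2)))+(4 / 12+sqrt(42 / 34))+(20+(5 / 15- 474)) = sqrt(357) / 17+37115 / 3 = 12372.78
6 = 6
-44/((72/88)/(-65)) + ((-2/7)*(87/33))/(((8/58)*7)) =33906311/9702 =3494.78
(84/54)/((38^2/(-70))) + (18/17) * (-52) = -3045229/55233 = -55.13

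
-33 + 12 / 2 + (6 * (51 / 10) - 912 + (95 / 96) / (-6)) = -2616667 / 2880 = -908.56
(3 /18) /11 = 0.02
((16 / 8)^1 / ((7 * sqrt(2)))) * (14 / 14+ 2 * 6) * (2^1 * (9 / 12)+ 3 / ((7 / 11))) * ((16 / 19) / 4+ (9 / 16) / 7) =700089 * sqrt(2) / 208544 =4.75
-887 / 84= -10.56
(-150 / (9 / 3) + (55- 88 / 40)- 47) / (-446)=221 / 2230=0.10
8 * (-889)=-7112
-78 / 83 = -0.94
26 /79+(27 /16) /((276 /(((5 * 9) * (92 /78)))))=0.65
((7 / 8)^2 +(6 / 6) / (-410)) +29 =29.76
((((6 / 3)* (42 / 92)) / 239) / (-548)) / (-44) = 21 / 132543664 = 0.00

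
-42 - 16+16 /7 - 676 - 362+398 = -4870 /7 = -695.71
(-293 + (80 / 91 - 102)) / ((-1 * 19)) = 35865 / 1729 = 20.74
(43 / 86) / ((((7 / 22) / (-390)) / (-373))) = 228595.71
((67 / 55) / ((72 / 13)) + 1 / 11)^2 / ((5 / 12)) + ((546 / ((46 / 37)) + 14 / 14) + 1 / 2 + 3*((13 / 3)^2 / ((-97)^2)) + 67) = 507.91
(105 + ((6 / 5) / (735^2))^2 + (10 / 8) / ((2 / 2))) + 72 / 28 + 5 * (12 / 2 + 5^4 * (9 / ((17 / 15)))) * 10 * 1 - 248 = 13689008425574015897 / 55125909562500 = 248322.59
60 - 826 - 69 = -835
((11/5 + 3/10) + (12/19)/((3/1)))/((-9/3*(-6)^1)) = 103/684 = 0.15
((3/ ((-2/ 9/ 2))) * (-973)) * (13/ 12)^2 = 493311/ 16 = 30831.94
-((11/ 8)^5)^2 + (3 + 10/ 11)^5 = 153671865560804381/ 172927194497024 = 888.65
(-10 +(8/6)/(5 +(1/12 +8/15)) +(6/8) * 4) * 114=-259806/337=-770.94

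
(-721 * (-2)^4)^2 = 133079296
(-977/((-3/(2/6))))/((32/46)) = 22471/144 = 156.05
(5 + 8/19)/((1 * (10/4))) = 206/95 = 2.17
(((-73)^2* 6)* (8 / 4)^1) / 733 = 63948 / 733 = 87.24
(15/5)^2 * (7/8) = 63/8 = 7.88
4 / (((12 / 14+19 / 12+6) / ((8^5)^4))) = 387381625547900583936 / 709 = 546377469037941585.24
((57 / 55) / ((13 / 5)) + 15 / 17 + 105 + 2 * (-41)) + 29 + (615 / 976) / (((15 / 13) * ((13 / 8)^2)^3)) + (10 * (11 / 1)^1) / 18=2265040459171 / 38118053259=59.42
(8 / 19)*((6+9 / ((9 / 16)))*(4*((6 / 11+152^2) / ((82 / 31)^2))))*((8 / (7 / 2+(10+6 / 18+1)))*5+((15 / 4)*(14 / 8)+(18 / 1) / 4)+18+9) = 14175826464150 / 2842571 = 4986973.58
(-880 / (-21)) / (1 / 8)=7040 / 21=335.24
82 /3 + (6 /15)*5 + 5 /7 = 631 /21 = 30.05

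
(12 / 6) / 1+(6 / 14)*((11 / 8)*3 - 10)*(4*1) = -113 / 14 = -8.07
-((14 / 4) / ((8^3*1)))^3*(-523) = 179389 / 1073741824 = 0.00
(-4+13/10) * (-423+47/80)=912411/800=1140.51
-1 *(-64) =64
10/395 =2/79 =0.03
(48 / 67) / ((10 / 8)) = 192 / 335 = 0.57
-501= -501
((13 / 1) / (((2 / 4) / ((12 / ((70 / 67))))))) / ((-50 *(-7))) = 5226 / 6125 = 0.85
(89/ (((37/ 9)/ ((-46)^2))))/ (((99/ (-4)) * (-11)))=753296/ 4477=168.26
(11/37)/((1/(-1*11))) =-3.27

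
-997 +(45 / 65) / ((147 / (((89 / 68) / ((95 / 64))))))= -1025664463 / 1028755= -997.00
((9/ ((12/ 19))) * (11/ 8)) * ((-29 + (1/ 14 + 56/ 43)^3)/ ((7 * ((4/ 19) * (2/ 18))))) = -617702842168533/ 195477818368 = -3159.96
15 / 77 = 0.19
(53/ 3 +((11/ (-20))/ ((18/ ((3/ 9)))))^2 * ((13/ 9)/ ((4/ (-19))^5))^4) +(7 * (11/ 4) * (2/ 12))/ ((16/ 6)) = 129906475221213246060211517557081/ 8414288049267435110400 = 15438795826.88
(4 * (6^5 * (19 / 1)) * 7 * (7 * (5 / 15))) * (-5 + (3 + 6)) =38610432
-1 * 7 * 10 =-70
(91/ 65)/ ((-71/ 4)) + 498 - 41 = 456.92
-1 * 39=-39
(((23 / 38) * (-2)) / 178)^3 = -12167 / 38683058968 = -0.00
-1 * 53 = -53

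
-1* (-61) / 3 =20.33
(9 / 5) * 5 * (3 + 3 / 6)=63 / 2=31.50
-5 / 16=-0.31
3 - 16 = -13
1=1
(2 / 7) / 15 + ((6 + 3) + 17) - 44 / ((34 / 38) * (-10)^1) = 55222 / 1785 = 30.94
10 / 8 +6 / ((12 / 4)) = 13 / 4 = 3.25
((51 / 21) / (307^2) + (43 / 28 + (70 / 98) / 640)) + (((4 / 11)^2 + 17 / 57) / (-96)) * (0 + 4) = 1.52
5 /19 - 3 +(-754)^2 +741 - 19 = 10815470 /19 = 569235.26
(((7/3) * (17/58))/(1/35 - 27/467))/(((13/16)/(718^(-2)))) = -1945055/34837694229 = -0.00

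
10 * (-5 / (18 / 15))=-125 / 3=-41.67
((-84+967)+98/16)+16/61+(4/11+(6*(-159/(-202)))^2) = 49943218455/54758968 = 912.06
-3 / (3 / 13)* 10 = -130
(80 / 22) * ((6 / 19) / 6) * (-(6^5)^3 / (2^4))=-1175462461440 / 209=-5624222303.54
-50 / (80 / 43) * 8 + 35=-180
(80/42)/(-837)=-40/17577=-0.00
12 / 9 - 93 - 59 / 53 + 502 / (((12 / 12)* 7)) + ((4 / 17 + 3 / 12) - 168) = -188.58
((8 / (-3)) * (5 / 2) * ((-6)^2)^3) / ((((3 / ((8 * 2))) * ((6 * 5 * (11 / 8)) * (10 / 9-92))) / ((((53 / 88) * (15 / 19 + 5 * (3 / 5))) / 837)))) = 35168256 / 29149021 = 1.21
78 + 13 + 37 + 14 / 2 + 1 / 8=135.12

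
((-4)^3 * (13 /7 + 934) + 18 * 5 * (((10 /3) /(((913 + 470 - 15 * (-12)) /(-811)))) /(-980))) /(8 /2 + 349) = -1529051753 /9011737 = -169.67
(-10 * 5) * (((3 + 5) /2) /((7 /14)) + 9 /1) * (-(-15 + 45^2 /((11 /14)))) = 23957250 /11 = 2177931.82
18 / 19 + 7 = 151 / 19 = 7.95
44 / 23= 1.91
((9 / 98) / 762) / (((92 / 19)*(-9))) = -19 / 6870192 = -0.00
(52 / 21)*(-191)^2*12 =7588048 / 7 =1084006.86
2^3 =8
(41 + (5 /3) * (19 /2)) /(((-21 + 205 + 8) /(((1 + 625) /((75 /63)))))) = 747131 /4800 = 155.65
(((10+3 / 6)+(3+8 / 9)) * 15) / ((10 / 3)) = 259 / 4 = 64.75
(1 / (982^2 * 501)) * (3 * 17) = 17 / 161042108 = 0.00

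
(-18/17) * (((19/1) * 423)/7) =-144666/119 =-1215.68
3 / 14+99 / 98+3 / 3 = 109 / 49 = 2.22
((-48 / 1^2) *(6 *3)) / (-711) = 96 / 79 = 1.22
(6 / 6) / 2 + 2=5 / 2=2.50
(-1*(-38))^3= 54872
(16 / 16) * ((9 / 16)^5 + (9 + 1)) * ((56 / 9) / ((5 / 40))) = 73813663 / 147456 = 500.58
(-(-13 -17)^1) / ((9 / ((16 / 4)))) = 40 / 3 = 13.33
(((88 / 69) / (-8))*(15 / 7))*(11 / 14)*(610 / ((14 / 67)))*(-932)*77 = 63373635050 / 1127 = 56232151.77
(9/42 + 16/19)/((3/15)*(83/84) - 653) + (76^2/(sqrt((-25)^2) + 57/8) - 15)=220629984629/1338806291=164.80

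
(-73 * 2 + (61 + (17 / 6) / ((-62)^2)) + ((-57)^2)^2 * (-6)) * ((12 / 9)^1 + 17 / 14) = -161356231.83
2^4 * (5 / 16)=5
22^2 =484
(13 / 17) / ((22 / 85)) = 65 / 22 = 2.95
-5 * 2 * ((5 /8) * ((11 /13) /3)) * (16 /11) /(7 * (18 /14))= -100 /351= -0.28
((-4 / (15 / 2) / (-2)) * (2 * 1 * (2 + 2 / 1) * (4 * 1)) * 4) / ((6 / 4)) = 1024 / 45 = 22.76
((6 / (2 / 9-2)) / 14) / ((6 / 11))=-0.44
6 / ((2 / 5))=15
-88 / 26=-44 / 13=-3.38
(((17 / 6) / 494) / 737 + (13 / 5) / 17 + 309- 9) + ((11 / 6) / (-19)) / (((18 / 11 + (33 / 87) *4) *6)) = 300.15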